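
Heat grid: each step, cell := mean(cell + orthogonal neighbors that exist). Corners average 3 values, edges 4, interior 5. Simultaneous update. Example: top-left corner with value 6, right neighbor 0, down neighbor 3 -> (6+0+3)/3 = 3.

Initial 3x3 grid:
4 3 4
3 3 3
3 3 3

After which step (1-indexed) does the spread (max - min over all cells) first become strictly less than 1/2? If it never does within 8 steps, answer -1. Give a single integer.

Step 1: max=7/2, min=3, spread=1/2
Step 2: max=121/36, min=3, spread=13/36
  -> spread < 1/2 first at step 2
Step 3: max=4757/1440, min=443/144, spread=109/480
Step 4: max=84389/25920, min=11161/3600, spread=20149/129600
Step 5: max=16781933/5184000, min=1623691/518400, spread=545023/5184000
Step 6: max=1000503751/311040000, min=20371237/6480000, spread=36295/497664
Step 7: max=59872370597/18662400000, min=4909735831/1555200000, spread=305773/5971968
Step 8: max=3582546670159/1119744000000, min=49198575497/15552000000, spread=2575951/71663616

Answer: 2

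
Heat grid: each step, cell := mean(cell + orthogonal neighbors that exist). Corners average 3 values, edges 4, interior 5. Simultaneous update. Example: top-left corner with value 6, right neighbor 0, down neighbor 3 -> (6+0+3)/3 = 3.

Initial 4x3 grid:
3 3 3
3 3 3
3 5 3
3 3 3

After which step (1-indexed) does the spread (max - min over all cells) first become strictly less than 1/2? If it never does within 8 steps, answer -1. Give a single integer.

Answer: 2

Derivation:
Step 1: max=7/2, min=3, spread=1/2
Step 2: max=173/50, min=3, spread=23/50
  -> spread < 1/2 first at step 2
Step 3: max=8011/2400, min=613/200, spread=131/480
Step 4: max=71351/21600, min=11191/3600, spread=841/4320
Step 5: max=28462051/8640000, min=2253373/720000, spread=56863/345600
Step 6: max=254814341/77760000, min=20429543/6480000, spread=386393/3110400
Step 7: max=101705723131/31104000000, min=8196358813/2592000000, spread=26795339/248832000
Step 8: max=6082535714129/1866240000000, min=493646149667/155520000000, spread=254051069/2985984000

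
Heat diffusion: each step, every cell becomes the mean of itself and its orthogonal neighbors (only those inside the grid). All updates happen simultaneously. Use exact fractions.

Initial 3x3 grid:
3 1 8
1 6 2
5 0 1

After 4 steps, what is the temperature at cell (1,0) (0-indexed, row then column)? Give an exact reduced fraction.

Answer: 19049/6912

Derivation:
Step 1: cell (1,0) = 15/4
Step 2: cell (1,0) = 113/48
Step 3: cell (1,0) = 1739/576
Step 4: cell (1,0) = 19049/6912
Full grid after step 4:
  16187/5184 10655/3456 17333/5184
  19049/6912 4399/1440 20315/6912
  527/192 125/48 4933/1728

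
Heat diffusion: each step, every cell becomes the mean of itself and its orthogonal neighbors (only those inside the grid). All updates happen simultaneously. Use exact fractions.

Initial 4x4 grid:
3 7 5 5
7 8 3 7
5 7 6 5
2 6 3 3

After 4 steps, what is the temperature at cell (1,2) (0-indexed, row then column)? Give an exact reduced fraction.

Step 1: cell (1,2) = 29/5
Step 2: cell (1,2) = 27/5
Step 3: cell (1,2) = 4163/750
Step 4: cell (1,2) = 242359/45000
Full grid after step 4:
  371881/64800 1221667/216000 1197331/216000 17339/3240
  151739/27000 202679/36000 242359/45000 1140361/216000
  18173/3375 47473/9000 929101/180000 1065121/216000
  82229/16200 271463/54000 259279/54000 61643/12960

Answer: 242359/45000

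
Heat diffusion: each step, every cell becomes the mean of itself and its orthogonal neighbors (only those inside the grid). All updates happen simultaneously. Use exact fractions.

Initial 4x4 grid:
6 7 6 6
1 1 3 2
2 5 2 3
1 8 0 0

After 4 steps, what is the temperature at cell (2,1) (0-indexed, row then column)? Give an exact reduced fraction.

Step 1: cell (2,1) = 18/5
Step 2: cell (2,1) = 307/100
Step 3: cell (2,1) = 18601/6000
Step 4: cell (2,1) = 111971/36000
Full grid after step 4:
  249703/64800 54097/13500 54061/13500 254113/64800
  760837/216000 638953/180000 630823/180000 721891/216000
  690589/216000 111971/36000 171887/60000 193033/72000
  199561/64800 317627/108000 93689/36000 3407/1440

Answer: 111971/36000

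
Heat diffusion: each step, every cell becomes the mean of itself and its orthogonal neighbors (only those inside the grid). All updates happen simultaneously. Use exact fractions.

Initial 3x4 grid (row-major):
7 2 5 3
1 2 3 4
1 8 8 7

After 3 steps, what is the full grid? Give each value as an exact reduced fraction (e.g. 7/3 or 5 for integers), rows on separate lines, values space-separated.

After step 1:
  10/3 4 13/4 4
  11/4 16/5 22/5 17/4
  10/3 19/4 13/2 19/3
After step 2:
  121/36 827/240 313/80 23/6
  757/240 191/50 108/25 1139/240
  65/18 1067/240 1319/240 205/36
After step 3:
  1793/540 26171/7200 9307/2400 1499/360
  50207/14400 23023/6000 26753/6000 66937/14400
  1009/270 31271/7200 35921/7200 5737/1080

Answer: 1793/540 26171/7200 9307/2400 1499/360
50207/14400 23023/6000 26753/6000 66937/14400
1009/270 31271/7200 35921/7200 5737/1080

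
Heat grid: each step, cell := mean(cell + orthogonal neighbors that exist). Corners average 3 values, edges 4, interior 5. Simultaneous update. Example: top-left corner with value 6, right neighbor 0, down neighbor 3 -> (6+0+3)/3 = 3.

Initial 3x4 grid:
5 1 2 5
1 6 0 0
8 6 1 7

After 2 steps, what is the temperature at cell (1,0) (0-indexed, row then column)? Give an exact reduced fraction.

Step 1: cell (1,0) = 5
Step 2: cell (1,0) = 227/60
Full grid after step 2:
  65/18 319/120 289/120 22/9
  227/60 367/100 131/50 49/20
  61/12 331/80 793/240 55/18

Answer: 227/60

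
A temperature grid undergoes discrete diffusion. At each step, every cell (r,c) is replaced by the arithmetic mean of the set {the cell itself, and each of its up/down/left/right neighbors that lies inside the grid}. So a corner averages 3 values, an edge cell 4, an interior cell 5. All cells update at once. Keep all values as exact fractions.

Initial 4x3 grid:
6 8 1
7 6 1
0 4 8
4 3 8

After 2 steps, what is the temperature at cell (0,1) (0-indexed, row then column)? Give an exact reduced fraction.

Answer: 1247/240

Derivation:
Step 1: cell (0,1) = 21/4
Step 2: cell (0,1) = 1247/240
Full grid after step 2:
  17/3 1247/240 151/36
  207/40 117/25 1067/240
  451/120 463/100 1187/240
  65/18 1057/240 49/9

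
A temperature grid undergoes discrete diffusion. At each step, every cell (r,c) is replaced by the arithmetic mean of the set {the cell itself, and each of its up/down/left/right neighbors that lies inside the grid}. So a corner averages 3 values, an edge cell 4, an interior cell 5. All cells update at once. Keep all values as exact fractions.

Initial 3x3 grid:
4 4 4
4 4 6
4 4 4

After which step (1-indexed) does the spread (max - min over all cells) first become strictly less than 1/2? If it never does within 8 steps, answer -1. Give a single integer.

Step 1: max=14/3, min=4, spread=2/3
Step 2: max=547/120, min=4, spread=67/120
Step 3: max=4757/1080, min=407/100, spread=1807/5400
  -> spread < 1/2 first at step 3
Step 4: max=1885963/432000, min=11161/2700, spread=33401/144000
Step 5: max=16781933/3888000, min=1123391/270000, spread=3025513/19440000
Step 6: max=6685726867/1555200000, min=60355949/14400000, spread=53531/497664
Step 7: max=399280925849/93312000000, min=16343116051/3888000000, spread=450953/5971968
Step 8: max=23903783560603/5598720000000, min=1967248610519/466560000000, spread=3799043/71663616

Answer: 3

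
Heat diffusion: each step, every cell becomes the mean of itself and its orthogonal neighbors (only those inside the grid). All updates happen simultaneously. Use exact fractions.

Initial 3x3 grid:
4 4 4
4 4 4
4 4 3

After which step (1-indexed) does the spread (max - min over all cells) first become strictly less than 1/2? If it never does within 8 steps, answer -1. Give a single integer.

Answer: 1

Derivation:
Step 1: max=4, min=11/3, spread=1/3
  -> spread < 1/2 first at step 1
Step 2: max=4, min=67/18, spread=5/18
Step 3: max=4, min=823/216, spread=41/216
Step 4: max=1429/360, min=49709/12960, spread=347/2592
Step 5: max=14243/3600, min=3003463/777600, spread=2921/31104
Step 6: max=1702517/432000, min=180795461/46656000, spread=24611/373248
Step 7: max=38223259/9720000, min=10878717967/2799360000, spread=207329/4478976
Step 8: max=2034798401/518400000, min=653816447549/167961600000, spread=1746635/53747712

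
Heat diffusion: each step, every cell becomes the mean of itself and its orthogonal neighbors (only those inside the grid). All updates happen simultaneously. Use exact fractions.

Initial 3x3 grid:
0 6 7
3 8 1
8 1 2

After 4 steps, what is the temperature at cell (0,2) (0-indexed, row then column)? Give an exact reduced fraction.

Step 1: cell (0,2) = 14/3
Step 2: cell (0,2) = 173/36
Step 3: cell (0,2) = 9043/2160
Step 4: cell (0,2) = 552881/129600
Full grid after step 4:
  46613/10800 3617227/864000 552881/129600
  1178159/288000 501983/120000 568267/144000
  88651/21600 3336977/864000 504631/129600

Answer: 552881/129600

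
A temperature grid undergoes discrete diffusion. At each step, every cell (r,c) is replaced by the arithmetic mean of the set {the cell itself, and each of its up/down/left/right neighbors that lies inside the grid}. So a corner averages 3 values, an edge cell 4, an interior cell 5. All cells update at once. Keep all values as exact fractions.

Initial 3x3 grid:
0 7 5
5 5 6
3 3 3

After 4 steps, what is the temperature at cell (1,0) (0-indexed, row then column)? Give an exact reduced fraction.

Step 1: cell (1,0) = 13/4
Step 2: cell (1,0) = 967/240
Step 3: cell (1,0) = 55889/14400
Step 4: cell (1,0) = 3546583/864000
Full grid after step 4:
  90679/21600 434287/96000 1049/225
  3546583/864000 1534271/360000 146679/32000
  505649/129600 1797479/432000 185933/43200

Answer: 3546583/864000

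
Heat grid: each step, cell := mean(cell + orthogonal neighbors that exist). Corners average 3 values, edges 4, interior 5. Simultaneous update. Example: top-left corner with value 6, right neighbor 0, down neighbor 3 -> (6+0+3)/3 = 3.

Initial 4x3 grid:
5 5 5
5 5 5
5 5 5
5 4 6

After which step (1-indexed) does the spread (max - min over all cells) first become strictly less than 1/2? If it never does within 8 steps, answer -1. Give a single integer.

Answer: 2

Derivation:
Step 1: max=21/4, min=14/3, spread=7/12
Step 2: max=61/12, min=73/15, spread=13/60
  -> spread < 1/2 first at step 2
Step 3: max=12101/2400, min=658/135, spread=3629/21600
Step 4: max=120469/24000, min=159599/32400, spread=60683/648000
Step 5: max=1082189/216000, min=4794053/972000, spread=30319/388800
Step 6: max=32409233/6480000, min=288599047/58320000, spread=61681/1166400
Step 7: max=971830361/194400000, min=8667452299/1749600000, spread=1580419/34992000
Step 8: max=58252774099/11664000000, min=520746082391/104976000000, spread=7057769/209952000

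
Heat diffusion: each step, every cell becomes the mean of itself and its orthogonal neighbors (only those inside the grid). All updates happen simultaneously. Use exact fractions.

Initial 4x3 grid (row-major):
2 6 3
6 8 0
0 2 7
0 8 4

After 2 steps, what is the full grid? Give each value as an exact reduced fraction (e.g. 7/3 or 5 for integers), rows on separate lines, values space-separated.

After step 1:
  14/3 19/4 3
  4 22/5 9/2
  2 5 13/4
  8/3 7/2 19/3
After step 2:
  161/36 1009/240 49/12
  113/30 453/100 303/80
  41/12 363/100 229/48
  49/18 35/8 157/36

Answer: 161/36 1009/240 49/12
113/30 453/100 303/80
41/12 363/100 229/48
49/18 35/8 157/36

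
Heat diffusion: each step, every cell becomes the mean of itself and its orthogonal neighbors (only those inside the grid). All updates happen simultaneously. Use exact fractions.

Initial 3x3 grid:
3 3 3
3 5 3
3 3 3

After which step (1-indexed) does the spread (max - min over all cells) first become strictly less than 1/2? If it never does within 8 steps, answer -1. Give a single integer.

Answer: 2

Derivation:
Step 1: max=7/2, min=3, spread=1/2
Step 2: max=87/25, min=129/40, spread=51/200
  -> spread < 1/2 first at step 2
Step 3: max=8023/2400, min=587/180, spread=589/7200
Step 4: max=49943/15000, min=473081/144000, spread=31859/720000
Step 5: max=28611607/8640000, min=2964721/900000, spread=751427/43200000
Step 6: max=178634687/54000000, min=1710263129/518400000, spread=23149331/2592000000
Step 7: max=102794654263/31104000000, min=10694931889/3240000000, spread=616540643/155520000000
Step 8: max=642312453983/194400000000, min=6162652008761/1866240000000, spread=17737747379/9331200000000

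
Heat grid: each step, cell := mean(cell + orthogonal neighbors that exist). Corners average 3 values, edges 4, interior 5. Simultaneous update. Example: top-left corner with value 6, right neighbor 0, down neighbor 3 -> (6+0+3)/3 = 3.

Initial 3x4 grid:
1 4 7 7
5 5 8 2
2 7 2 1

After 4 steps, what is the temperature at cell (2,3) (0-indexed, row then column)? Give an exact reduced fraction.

Answer: 273871/64800

Derivation:
Step 1: cell (2,3) = 5/3
Step 2: cell (2,3) = 32/9
Step 3: cell (2,3) = 2047/540
Step 4: cell (2,3) = 273871/64800
Full grid after step 4:
  557437/129600 1013807/216000 1037807/216000 158773/32400
  1252541/288000 530389/120000 23361/5000 213761/48000
  544787/129600 118679/27000 28451/6750 273871/64800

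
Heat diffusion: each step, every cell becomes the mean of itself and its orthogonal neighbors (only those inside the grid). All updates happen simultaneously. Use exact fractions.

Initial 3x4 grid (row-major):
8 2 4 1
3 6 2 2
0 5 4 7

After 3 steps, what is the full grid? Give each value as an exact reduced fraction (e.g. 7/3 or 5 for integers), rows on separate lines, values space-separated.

Answer: 4333/1080 28187/7200 23417/7200 6581/2160
19003/4800 7427/2000 10853/3000 11861/3600
3923/1080 27487/7200 27017/7200 8141/2160

Derivation:
After step 1:
  13/3 5 9/4 7/3
  17/4 18/5 18/5 3
  8/3 15/4 9/2 13/3
After step 2:
  163/36 911/240 791/240 91/36
  297/80 101/25 339/100 199/60
  32/9 871/240 971/240 71/18
After step 3:
  4333/1080 28187/7200 23417/7200 6581/2160
  19003/4800 7427/2000 10853/3000 11861/3600
  3923/1080 27487/7200 27017/7200 8141/2160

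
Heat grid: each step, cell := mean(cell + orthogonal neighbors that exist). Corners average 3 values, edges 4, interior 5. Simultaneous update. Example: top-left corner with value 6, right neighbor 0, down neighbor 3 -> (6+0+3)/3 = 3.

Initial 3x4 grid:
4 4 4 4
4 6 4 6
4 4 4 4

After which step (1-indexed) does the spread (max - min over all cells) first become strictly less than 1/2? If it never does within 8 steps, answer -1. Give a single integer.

Answer: 2

Derivation:
Step 1: max=24/5, min=4, spread=4/5
Step 2: max=559/120, min=169/40, spread=13/30
  -> spread < 1/2 first at step 2
Step 3: max=2437/540, min=767/180, spread=34/135
Step 4: max=1941223/432000, min=618881/144000, spread=4229/21600
Step 5: max=17336693/3888000, min=5602771/1296000, spread=26419/194400
Step 6: max=6918552223/1555200000, min=2247160841/518400000, spread=1770697/15552000
Step 7: max=62061500393/13996800000, min=20289061231/4665600000, spread=11943167/139968000
Step 8: max=24792453278263/5598720000000, min=8126493695921/1866240000000, spread=825944381/11197440000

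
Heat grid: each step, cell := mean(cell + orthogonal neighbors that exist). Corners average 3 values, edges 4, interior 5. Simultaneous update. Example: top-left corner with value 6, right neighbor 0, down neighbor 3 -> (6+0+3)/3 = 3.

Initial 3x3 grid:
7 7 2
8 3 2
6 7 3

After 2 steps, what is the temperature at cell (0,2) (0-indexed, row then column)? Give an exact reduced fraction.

Step 1: cell (0,2) = 11/3
Step 2: cell (0,2) = 131/36
Full grid after step 2:
  217/36 423/80 131/36
  193/30 117/25 467/120
  71/12 423/80 15/4

Answer: 131/36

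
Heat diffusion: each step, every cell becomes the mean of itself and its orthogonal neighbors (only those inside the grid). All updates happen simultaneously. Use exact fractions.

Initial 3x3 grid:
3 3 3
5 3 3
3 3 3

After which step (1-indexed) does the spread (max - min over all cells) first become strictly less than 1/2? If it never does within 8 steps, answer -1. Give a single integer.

Answer: 3

Derivation:
Step 1: max=11/3, min=3, spread=2/3
Step 2: max=427/120, min=3, spread=67/120
Step 3: max=3677/1080, min=307/100, spread=1807/5400
  -> spread < 1/2 first at step 3
Step 4: max=1453963/432000, min=8461/2700, spread=33401/144000
Step 5: max=12893933/3888000, min=853391/270000, spread=3025513/19440000
Step 6: max=5130526867/1555200000, min=45955949/14400000, spread=53531/497664
Step 7: max=305968925849/93312000000, min=12455116051/3888000000, spread=450953/5971968
Step 8: max=18305063560603/5598720000000, min=1500688610519/466560000000, spread=3799043/71663616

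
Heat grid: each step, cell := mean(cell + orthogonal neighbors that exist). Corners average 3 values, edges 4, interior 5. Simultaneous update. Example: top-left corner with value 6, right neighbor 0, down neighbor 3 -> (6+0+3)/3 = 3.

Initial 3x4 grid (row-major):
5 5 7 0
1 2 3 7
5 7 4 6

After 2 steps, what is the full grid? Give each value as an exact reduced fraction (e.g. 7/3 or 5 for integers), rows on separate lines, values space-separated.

Answer: 35/9 473/120 533/120 149/36
297/80 207/50 419/100 71/15
145/36 523/120 593/120 44/9

Derivation:
After step 1:
  11/3 19/4 15/4 14/3
  13/4 18/5 23/5 4
  13/3 9/2 5 17/3
After step 2:
  35/9 473/120 533/120 149/36
  297/80 207/50 419/100 71/15
  145/36 523/120 593/120 44/9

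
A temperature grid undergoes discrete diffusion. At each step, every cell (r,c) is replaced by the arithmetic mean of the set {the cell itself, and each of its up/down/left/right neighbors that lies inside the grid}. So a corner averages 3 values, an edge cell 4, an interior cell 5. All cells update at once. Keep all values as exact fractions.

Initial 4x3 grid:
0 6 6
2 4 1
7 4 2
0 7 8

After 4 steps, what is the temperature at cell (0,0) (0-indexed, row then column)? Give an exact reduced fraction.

Step 1: cell (0,0) = 8/3
Step 2: cell (0,0) = 119/36
Step 3: cell (0,0) = 3617/1080
Step 4: cell (0,0) = 113621/32400
Full grid after step 4:
  113621/32400 64447/18000 60773/16200
  48469/13500 18927/5000 417127/108000
  53959/13500 1464919/360000 459047/108000
  548969/129600 3838241/864000 576869/129600

Answer: 113621/32400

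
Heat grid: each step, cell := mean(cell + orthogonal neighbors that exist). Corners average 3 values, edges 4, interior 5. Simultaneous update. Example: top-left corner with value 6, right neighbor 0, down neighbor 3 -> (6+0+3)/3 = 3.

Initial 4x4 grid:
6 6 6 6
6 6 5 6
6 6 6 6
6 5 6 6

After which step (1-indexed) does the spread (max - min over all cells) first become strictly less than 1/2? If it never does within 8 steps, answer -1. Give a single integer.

Step 1: max=6, min=17/3, spread=1/3
  -> spread < 1/2 first at step 1
Step 2: max=6, min=689/120, spread=31/120
Step 3: max=1427/240, min=10441/1800, spread=523/3600
Step 4: max=14227/2400, min=314053/54000, spread=12109/108000
Step 5: max=1275883/216000, min=9440689/1620000, spread=256867/3240000
Step 6: max=38208569/6480000, min=567258689/97200000, spread=2934923/48600000
Step 7: max=381481769/64800000, min=8515803031/1458000000, spread=135073543/2916000000
Step 8: max=34299897121/5832000000, min=511316925371/87480000000, spread=795382861/21870000000

Answer: 1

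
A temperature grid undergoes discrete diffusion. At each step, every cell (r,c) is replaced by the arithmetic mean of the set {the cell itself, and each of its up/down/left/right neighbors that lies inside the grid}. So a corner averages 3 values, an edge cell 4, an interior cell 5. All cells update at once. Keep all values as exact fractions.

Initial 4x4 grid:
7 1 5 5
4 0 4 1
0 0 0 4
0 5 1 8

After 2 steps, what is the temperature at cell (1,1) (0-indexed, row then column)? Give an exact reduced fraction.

Step 1: cell (1,1) = 9/5
Step 2: cell (1,1) = 54/25
Full grid after step 2:
  10/3 16/5 19/6 131/36
  191/80 54/25 257/100 149/48
  77/48 71/50 231/100 773/240
  25/18 23/12 167/60 133/36

Answer: 54/25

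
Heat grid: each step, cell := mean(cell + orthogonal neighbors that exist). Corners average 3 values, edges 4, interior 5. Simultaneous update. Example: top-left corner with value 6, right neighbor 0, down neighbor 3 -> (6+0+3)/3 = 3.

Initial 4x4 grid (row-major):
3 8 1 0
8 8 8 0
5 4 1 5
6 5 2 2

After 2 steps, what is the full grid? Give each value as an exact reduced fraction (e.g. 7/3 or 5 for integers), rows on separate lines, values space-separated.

After step 1:
  19/3 5 17/4 1/3
  6 36/5 18/5 13/4
  23/4 23/5 4 2
  16/3 17/4 5/2 3
After step 2:
  52/9 1367/240 791/240 47/18
  1517/240 132/25 223/50 551/240
  1301/240 129/25 167/50 49/16
  46/9 1001/240 55/16 5/2

Answer: 52/9 1367/240 791/240 47/18
1517/240 132/25 223/50 551/240
1301/240 129/25 167/50 49/16
46/9 1001/240 55/16 5/2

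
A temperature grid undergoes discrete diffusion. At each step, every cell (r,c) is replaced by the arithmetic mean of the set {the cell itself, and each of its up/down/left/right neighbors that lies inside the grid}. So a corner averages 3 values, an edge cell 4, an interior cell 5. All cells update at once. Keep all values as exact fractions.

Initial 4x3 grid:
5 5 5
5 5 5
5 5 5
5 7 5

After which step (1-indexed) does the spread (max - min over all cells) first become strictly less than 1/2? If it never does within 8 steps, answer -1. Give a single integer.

Step 1: max=17/3, min=5, spread=2/3
Step 2: max=667/120, min=5, spread=67/120
Step 3: max=5837/1080, min=5, spread=437/1080
  -> spread < 1/2 first at step 3
Step 4: max=2317531/432000, min=2509/500, spread=29951/86400
Step 5: max=20655821/3888000, min=17033/3375, spread=206761/777600
Step 6: max=8232195571/1555200000, min=13665671/2700000, spread=14430763/62208000
Step 7: max=491667741689/93312000000, min=1097652727/216000000, spread=139854109/746496000
Step 8: max=29416071890251/5598720000000, min=99051228977/19440000000, spread=7114543559/44789760000

Answer: 3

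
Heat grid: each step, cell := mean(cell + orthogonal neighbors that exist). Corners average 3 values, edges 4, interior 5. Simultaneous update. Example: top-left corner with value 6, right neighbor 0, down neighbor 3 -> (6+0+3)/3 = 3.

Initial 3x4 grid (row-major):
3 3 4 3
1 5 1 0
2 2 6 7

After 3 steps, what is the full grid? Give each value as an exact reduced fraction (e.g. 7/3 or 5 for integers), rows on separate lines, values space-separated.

Answer: 5789/2160 5369/1800 10303/3600 6317/2160
13349/4800 356/125 1213/375 44927/14400
2867/1080 22801/7200 24281/7200 3841/1080

Derivation:
After step 1:
  7/3 15/4 11/4 7/3
  11/4 12/5 16/5 11/4
  5/3 15/4 4 13/3
After step 2:
  53/18 337/120 361/120 47/18
  183/80 317/100 151/50 757/240
  49/18 709/240 917/240 133/36
After step 3:
  5789/2160 5369/1800 10303/3600 6317/2160
  13349/4800 356/125 1213/375 44927/14400
  2867/1080 22801/7200 24281/7200 3841/1080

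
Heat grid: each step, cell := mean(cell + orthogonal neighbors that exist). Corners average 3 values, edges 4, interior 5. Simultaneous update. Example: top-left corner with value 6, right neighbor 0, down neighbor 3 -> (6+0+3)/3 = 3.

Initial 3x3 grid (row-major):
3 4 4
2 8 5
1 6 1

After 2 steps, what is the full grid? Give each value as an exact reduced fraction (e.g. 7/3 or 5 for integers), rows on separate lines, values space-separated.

Answer: 15/4 205/48 163/36
29/8 87/20 107/24
7/2 4 25/6

Derivation:
After step 1:
  3 19/4 13/3
  7/2 5 9/2
  3 4 4
After step 2:
  15/4 205/48 163/36
  29/8 87/20 107/24
  7/2 4 25/6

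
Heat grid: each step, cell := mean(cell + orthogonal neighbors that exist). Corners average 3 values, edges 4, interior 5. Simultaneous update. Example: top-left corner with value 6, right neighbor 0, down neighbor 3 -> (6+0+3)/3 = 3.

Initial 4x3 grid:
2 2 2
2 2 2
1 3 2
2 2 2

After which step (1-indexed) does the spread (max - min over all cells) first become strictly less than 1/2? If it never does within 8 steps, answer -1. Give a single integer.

Step 1: max=9/4, min=5/3, spread=7/12
Step 2: max=13/6, min=89/48, spread=5/16
  -> spread < 1/2 first at step 2
Step 3: max=5089/2400, min=209/108, spread=4001/21600
Step 4: max=10007/4800, min=424759/216000, spread=6389/54000
Step 5: max=123881/60000, min=33472/16875, spread=1753/21600
Step 6: max=319096693/155520000, min=77554517/38880000, spread=71029/1244160
Step 7: max=7939847473/3888000000, min=1946507587/972000000, spread=410179/10368000
Step 8: max=1140699419933/559872000000, min=280892386577/139968000000, spread=45679663/1492992000

Answer: 2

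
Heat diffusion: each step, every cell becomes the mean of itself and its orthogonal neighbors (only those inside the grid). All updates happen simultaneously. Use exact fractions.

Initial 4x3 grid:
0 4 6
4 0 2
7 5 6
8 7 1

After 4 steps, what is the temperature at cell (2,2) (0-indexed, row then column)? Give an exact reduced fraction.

Answer: 92197/21600

Derivation:
Step 1: cell (2,2) = 7/2
Step 2: cell (2,2) = 25/6
Step 3: cell (2,2) = 751/180
Step 4: cell (2,2) = 92197/21600
Full grid after step 4:
  5347/1620 282673/86400 14357/4320
  165509/43200 66901/18000 26389/7200
  203869/43200 107813/24000 92197/21600
  136301/25920 290657/57600 121831/25920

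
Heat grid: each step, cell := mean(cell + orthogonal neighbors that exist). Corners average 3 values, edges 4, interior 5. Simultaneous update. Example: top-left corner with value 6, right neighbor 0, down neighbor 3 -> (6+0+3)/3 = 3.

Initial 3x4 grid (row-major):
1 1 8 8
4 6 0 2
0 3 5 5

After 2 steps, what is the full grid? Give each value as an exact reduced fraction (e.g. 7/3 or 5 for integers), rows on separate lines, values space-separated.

Answer: 35/12 261/80 369/80 14/3
593/240 69/20 73/20 359/80
103/36 713/240 299/80 11/3

Derivation:
After step 1:
  2 4 17/4 6
  11/4 14/5 21/5 15/4
  7/3 7/2 13/4 4
After step 2:
  35/12 261/80 369/80 14/3
  593/240 69/20 73/20 359/80
  103/36 713/240 299/80 11/3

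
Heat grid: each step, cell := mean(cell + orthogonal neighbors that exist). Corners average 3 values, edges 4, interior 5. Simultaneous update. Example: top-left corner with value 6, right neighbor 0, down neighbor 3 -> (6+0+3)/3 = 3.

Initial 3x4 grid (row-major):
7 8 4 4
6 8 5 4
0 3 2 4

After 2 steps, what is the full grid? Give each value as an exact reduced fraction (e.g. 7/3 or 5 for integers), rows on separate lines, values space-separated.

Answer: 19/3 25/4 103/20 9/2
85/16 517/100 118/25 971/240
23/6 63/16 881/240 133/36

Derivation:
After step 1:
  7 27/4 21/4 4
  21/4 6 23/5 17/4
  3 13/4 7/2 10/3
After step 2:
  19/3 25/4 103/20 9/2
  85/16 517/100 118/25 971/240
  23/6 63/16 881/240 133/36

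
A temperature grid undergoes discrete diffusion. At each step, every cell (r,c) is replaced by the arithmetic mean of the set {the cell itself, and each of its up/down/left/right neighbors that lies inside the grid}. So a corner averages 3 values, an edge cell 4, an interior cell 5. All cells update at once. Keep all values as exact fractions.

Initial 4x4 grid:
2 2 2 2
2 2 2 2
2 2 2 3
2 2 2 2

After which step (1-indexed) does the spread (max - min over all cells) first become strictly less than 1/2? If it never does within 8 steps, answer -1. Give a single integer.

Step 1: max=7/3, min=2, spread=1/3
  -> spread < 1/2 first at step 1
Step 2: max=271/120, min=2, spread=31/120
Step 3: max=2371/1080, min=2, spread=211/1080
Step 4: max=232843/108000, min=2, spread=16843/108000
Step 5: max=2082643/972000, min=18079/9000, spread=130111/972000
Step 6: max=61962367/29160000, min=1087159/540000, spread=3255781/29160000
Step 7: max=1849953691/874800000, min=1091107/540000, spread=82360351/874800000
Step 8: max=55239316891/26244000000, min=196906441/97200000, spread=2074577821/26244000000

Answer: 1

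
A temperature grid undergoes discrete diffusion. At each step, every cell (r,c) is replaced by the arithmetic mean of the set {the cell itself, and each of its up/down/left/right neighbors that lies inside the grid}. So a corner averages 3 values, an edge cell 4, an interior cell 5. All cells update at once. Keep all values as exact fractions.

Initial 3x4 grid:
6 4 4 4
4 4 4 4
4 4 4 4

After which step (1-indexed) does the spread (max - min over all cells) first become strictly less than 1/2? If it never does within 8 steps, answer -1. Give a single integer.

Step 1: max=14/3, min=4, spread=2/3
Step 2: max=41/9, min=4, spread=5/9
Step 3: max=473/108, min=4, spread=41/108
  -> spread < 1/2 first at step 3
Step 4: max=56057/12960, min=4, spread=4217/12960
Step 5: max=3319549/777600, min=14479/3600, spread=38417/155520
Step 6: max=197824211/46656000, min=290597/72000, spread=1903471/9331200
Step 7: max=11798429089/2799360000, min=8755759/2160000, spread=18038617/111974400
Step 8: max=705114582851/167961600000, min=790526759/194400000, spread=883978523/6718464000

Answer: 3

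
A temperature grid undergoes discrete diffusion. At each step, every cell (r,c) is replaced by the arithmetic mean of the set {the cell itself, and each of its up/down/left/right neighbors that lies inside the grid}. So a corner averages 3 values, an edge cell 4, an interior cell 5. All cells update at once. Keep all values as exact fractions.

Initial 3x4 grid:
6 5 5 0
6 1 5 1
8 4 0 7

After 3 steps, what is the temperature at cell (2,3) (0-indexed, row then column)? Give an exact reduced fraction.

Answer: 3227/1080

Derivation:
Step 1: cell (2,3) = 8/3
Step 2: cell (2,3) = 119/36
Step 3: cell (2,3) = 3227/1080
Full grid after step 3:
  10657/2160 14843/3600 2113/600 2083/720
  68537/14400 12899/3000 9689/3000 44657/14400
  193/40 3229/800 25681/7200 3227/1080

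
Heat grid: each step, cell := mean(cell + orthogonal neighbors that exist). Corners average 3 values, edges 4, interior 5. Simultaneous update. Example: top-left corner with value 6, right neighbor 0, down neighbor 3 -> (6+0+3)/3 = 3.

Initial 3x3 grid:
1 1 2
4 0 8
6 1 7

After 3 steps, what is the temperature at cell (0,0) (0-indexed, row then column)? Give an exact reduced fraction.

Answer: 189/80

Derivation:
Step 1: cell (0,0) = 2
Step 2: cell (0,0) = 23/12
Step 3: cell (0,0) = 189/80
Full grid after step 3:
  189/80 569/225 6733/2160
  39191/14400 9521/3000 17047/4800
  7153/2160 8611/2400 8783/2160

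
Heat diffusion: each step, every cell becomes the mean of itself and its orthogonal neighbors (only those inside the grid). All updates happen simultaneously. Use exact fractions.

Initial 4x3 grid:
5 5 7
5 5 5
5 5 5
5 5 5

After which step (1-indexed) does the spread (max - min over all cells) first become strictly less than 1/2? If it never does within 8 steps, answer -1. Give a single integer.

Step 1: max=17/3, min=5, spread=2/3
Step 2: max=50/9, min=5, spread=5/9
Step 3: max=581/108, min=5, spread=41/108
  -> spread < 1/2 first at step 3
Step 4: max=69017/12960, min=5, spread=4217/12960
Step 5: max=4097149/777600, min=18079/3600, spread=38417/155520
Step 6: max=244480211/46656000, min=362597/72000, spread=1903471/9331200
Step 7: max=14597789089/2799360000, min=10915759/2160000, spread=18038617/111974400
Step 8: max=873076182851/167961600000, min=984926759/194400000, spread=883978523/6718464000

Answer: 3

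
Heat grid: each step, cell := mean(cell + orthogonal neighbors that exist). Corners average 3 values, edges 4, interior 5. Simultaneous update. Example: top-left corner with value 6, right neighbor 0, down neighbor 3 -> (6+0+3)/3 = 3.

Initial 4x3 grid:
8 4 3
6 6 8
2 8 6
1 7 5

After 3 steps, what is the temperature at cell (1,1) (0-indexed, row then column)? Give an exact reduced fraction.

Step 1: cell (1,1) = 32/5
Step 2: cell (1,1) = 287/50
Step 3: cell (1,1) = 5721/1000
Full grid after step 3:
  1007/180 26783/4800 4073/720
  12949/2400 5721/1000 6937/1200
  36407/7200 16393/3000 1187/200
  2537/540 75829/14400 4121/720

Answer: 5721/1000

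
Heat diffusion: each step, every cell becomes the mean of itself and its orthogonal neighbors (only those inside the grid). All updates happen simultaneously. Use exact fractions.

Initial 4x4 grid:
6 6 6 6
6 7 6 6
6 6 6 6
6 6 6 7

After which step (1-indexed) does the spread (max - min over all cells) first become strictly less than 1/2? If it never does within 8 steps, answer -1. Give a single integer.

Answer: 1

Derivation:
Step 1: max=19/3, min=6, spread=1/3
  -> spread < 1/2 first at step 1
Step 2: max=113/18, min=6, spread=5/18
Step 3: max=1337/216, min=243/40, spread=31/270
Step 4: max=200317/32400, min=21883/3600, spread=337/3240
Step 5: max=5985091/972000, min=659153/108000, spread=26357/486000
Step 6: max=7176421/1166400, min=1319153/216000, spread=132487/2916000
Step 7: max=214960651/34992000, min=594441889/97200000, spread=12019637/437400000
Step 8: max=161130560437/26244000000, min=17839958063/2916000000, spread=57093787/2624400000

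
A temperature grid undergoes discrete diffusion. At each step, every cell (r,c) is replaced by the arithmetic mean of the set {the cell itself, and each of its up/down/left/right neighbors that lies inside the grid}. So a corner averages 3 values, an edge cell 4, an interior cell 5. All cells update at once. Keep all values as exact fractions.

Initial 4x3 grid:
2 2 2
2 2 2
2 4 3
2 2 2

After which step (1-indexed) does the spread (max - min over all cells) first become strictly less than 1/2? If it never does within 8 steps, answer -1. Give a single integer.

Answer: 3

Derivation:
Step 1: max=11/4, min=2, spread=3/4
Step 2: max=51/20, min=2, spread=11/20
Step 3: max=223/90, min=253/120, spread=133/360
  -> spread < 1/2 first at step 3
Step 4: max=31867/12960, min=1537/720, spread=4201/12960
Step 5: max=376477/155520, min=5233/2400, spread=186893/777600
Step 6: max=112217899/46656000, min=2851879/1296000, spread=1910051/9331200
Step 7: max=6673986641/2799360000, min=172877461/77760000, spread=90079609/559872000
Step 8: max=398197542979/167961600000, min=3479548813/1555200000, spread=896250847/6718464000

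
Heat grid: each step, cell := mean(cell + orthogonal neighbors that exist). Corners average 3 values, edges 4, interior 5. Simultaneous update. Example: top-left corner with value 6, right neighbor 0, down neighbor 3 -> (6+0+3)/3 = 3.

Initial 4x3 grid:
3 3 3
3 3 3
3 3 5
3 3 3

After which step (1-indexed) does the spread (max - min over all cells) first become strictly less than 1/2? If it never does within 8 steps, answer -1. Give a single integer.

Answer: 3

Derivation:
Step 1: max=11/3, min=3, spread=2/3
Step 2: max=211/60, min=3, spread=31/60
Step 3: max=1831/540, min=3, spread=211/540
  -> spread < 1/2 first at step 3
Step 4: max=178897/54000, min=2747/900, spread=14077/54000
Step 5: max=1598407/486000, min=165683/54000, spread=5363/24300
Step 6: max=47480809/14580000, min=92869/30000, spread=93859/583200
Step 7: max=2834674481/874800000, min=151136467/48600000, spread=4568723/34992000
Step 8: max=169244435629/52488000000, min=4555618889/1458000000, spread=8387449/83980800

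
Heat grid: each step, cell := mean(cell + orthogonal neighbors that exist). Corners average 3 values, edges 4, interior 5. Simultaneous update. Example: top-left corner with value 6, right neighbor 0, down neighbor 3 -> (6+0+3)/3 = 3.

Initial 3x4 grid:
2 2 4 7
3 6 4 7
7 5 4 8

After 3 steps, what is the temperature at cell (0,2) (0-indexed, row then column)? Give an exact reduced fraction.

Answer: 451/96

Derivation:
Step 1: cell (0,2) = 17/4
Step 2: cell (0,2) = 75/16
Step 3: cell (0,2) = 451/96
Full grid after step 3:
  1573/432 1163/288 451/96 779/144
  1217/288 263/60 77/15 1625/288
  667/144 479/96 1547/288 2521/432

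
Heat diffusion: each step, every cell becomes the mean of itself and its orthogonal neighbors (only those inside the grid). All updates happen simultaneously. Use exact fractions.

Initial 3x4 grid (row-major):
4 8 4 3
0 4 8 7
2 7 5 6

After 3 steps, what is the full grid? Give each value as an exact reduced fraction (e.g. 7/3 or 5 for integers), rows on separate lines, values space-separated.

Answer: 3023/720 749/160 7781/1440 11731/2160
1859/480 77/16 6461/1200 415/72
1429/360 553/120 1351/240 1043/180

Derivation:
After step 1:
  4 5 23/4 14/3
  5/2 27/5 28/5 6
  3 9/2 13/2 6
After step 2:
  23/6 403/80 1261/240 197/36
  149/40 23/5 117/20 167/30
  10/3 97/20 113/20 37/6
After step 3:
  3023/720 749/160 7781/1440 11731/2160
  1859/480 77/16 6461/1200 415/72
  1429/360 553/120 1351/240 1043/180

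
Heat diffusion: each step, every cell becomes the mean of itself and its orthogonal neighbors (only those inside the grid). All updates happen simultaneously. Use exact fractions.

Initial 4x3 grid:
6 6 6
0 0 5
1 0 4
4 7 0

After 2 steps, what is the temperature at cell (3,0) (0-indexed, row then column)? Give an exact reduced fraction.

Answer: 8/3

Derivation:
Step 1: cell (3,0) = 4
Step 2: cell (3,0) = 8/3
Full grid after step 2:
  41/12 491/120 167/36
  23/10 73/25 52/15
  47/20 217/100 181/60
  8/3 769/240 26/9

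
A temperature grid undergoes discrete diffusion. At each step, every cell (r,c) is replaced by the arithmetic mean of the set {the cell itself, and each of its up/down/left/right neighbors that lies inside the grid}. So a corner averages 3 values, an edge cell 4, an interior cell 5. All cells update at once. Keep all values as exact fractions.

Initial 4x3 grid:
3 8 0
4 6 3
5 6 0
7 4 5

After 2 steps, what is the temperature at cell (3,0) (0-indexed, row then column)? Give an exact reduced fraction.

Answer: 49/9

Derivation:
Step 1: cell (3,0) = 16/3
Step 2: cell (3,0) = 49/9
Full grid after step 2:
  55/12 1099/240 61/18
  51/10 103/25 889/240
  293/60 241/50 259/80
  49/9 541/120 4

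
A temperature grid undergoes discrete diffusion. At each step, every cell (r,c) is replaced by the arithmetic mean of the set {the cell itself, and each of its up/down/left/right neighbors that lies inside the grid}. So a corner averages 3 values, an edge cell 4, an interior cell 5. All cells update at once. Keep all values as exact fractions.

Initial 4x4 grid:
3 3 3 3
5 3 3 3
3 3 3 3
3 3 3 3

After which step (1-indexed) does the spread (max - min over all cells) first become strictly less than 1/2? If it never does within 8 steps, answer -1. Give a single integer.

Answer: 3

Derivation:
Step 1: max=11/3, min=3, spread=2/3
Step 2: max=211/60, min=3, spread=31/60
Step 3: max=1831/540, min=3, spread=211/540
  -> spread < 1/2 first at step 3
Step 4: max=178843/54000, min=3, spread=16843/54000
Step 5: max=1596643/486000, min=13579/4500, spread=130111/486000
Step 6: max=47382367/14580000, min=817159/270000, spread=3255781/14580000
Step 7: max=1412553691/437400000, min=821107/270000, spread=82360351/437400000
Step 8: max=42117316891/13122000000, min=148306441/48600000, spread=2074577821/13122000000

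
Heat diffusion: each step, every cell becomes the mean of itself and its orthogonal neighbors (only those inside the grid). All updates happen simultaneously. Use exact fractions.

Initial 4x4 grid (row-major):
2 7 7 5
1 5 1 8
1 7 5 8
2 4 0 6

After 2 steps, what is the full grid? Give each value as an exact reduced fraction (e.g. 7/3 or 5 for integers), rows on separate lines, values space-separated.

Answer: 65/18 1067/240 1327/240 103/18
47/15 213/50 241/50 1447/240
44/15 94/25 243/50 1267/240
25/9 103/30 119/30 91/18

Derivation:
After step 1:
  10/3 21/4 5 20/3
  9/4 21/5 26/5 11/2
  11/4 22/5 21/5 27/4
  7/3 13/4 15/4 14/3
After step 2:
  65/18 1067/240 1327/240 103/18
  47/15 213/50 241/50 1447/240
  44/15 94/25 243/50 1267/240
  25/9 103/30 119/30 91/18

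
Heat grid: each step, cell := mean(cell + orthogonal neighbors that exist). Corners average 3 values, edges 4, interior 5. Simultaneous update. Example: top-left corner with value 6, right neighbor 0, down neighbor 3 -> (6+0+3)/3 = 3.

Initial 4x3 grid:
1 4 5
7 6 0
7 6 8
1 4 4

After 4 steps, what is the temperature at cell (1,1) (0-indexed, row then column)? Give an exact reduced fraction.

Step 1: cell (1,1) = 23/5
Step 2: cell (1,1) = 124/25
Step 3: cell (1,1) = 9083/2000
Step 4: cell (1,1) = 278941/60000
Full grid after step 4:
  24289/5400 154921/36000 92731/21600
  83353/18000 278941/60000 35643/8000
  87283/18000 1703821/360000 1032521/216000
  68149/14400 4160669/864000 612691/129600

Answer: 278941/60000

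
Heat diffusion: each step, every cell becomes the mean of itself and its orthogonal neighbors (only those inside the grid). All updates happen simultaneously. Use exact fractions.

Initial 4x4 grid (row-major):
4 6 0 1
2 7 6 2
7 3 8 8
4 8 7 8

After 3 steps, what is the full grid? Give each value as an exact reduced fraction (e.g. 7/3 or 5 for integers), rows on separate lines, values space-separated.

Answer: 1553/360 1009/240 4453/1200 2447/720
97/20 4739/1000 9377/2000 3557/800
4651/900 34691/6000 8857/1500 43141/7200
12461/2160 43403/7200 48691/7200 3661/540

Derivation:
After step 1:
  4 17/4 13/4 1
  5 24/5 23/5 17/4
  4 33/5 32/5 13/2
  19/3 11/2 31/4 23/3
After step 2:
  53/12 163/40 131/40 17/6
  89/20 101/20 233/50 327/80
  329/60 273/50 637/100 1489/240
  95/18 1571/240 1639/240 263/36
After step 3:
  1553/360 1009/240 4453/1200 2447/720
  97/20 4739/1000 9377/2000 3557/800
  4651/900 34691/6000 8857/1500 43141/7200
  12461/2160 43403/7200 48691/7200 3661/540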